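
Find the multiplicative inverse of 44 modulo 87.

Run the extended Euclidean algorithm:
87 = 1×44 + 43
44 = 1×43 + 1
43 = 43×1 + 0
gcd(44, 87) = 1, so the inverse exists.
Back-substitute for 1:
1 = 1×44 − 1×43
  = −1×87 + 2×44
So 44⁻¹ ≡ 2 (mod 87).

2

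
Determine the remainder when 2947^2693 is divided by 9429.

6937

2693 in binary is 101010000101, i.e. 2693 = 2048 + 512 + 128 + 4 + 1.
2947^1 ≡ 2947 (mod 9429)
2947^2 ≡ 2947^2 = 8684809 ≡ 700 (mod 9429)
2947^4 ≡ 700^2 = 490000 ≡ 9121 (mod 9429)
2947^8 ≡ 9121^2 = 83192641 ≡ 574 (mod 9429)
2947^16 ≡ 574^2 = 329476 ≡ 8890 (mod 9429)
2947^32 ≡ 8890^2 = 79032100 ≡ 7651 (mod 9429)
2947^64 ≡ 7651^2 = 58537801 ≡ 2569 (mod 9429)
2947^128 ≡ 2569^2 = 6599761 ≡ 8890 (mod 9429)
2947^256 ≡ 8890^2 = 79032100 ≡ 7651 (mod 9429)
2947^512 ≡ 7651^2 = 58537801 ≡ 2569 (mod 9429)
2947^1024 ≡ 2569^2 = 6599761 ≡ 8890 (mod 9429)
2947^2048 ≡ 8890^2 = 79032100 ≡ 7651 (mod 9429)
2947^2693 = 2947^2048 * 2947^512 * 2947^128 * 2947^4 * 2947^1 ≡ 7651 * 2569 * 8890 * 9121 * 2947 (mod 9429).
Accumulate the product:
7651 * 2569 = 19655419 ≡ 5383
5383 * 8890 = 47854870 ≡ 2695
2695 * 9121 = 24581095 ≡ 9121
9121 * 2947 = 26879587 ≡ 6937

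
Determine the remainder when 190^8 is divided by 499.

489

Using repeated squaring:
190^1 ≡ 190 (mod 499)
190^2 ≡ 190^2 = 36100 ≡ 172 (mod 499)
190^4 ≡ 172^2 = 29584 ≡ 143 (mod 499)
190^8 ≡ 143^2 = 20449 ≡ 489 (mod 499)
So 190^8 ≡ 489 (mod 499).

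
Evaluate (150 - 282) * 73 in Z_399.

150 - 282 = -132 ≡ 267 (mod 399)
267 * 73 = 19491 ≡ 339 (mod 399)

339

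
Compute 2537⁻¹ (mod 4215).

By the extended Euclidean algorithm:
4215 = 1×2537 + 1678
2537 = 1×1678 + 859
1678 = 1×859 + 819
859 = 1×819 + 40
819 = 20×40 + 19
40 = 2×19 + 2
19 = 9×2 + 1
2 = 2×1 + 0
gcd(2537, 4215) = 1, so the inverse exists.
Back-substitute for 1:
1 = 1×19 − 9×2
  = −9×40 + 19×19
  = 19×819 − 389×40
  = −389×859 + 408×819
  = 408×1678 − 797×859
  = −797×2537 + 1205×1678
  = 1205×4215 − 2002×2537
So 2537⁻¹ ≡ −2002 ≡ 2213 (mod 4215).

2213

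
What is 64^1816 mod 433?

198

Compute successive squares:
1816 in binary is 11100011000, i.e. 1816 = 1024 + 512 + 256 + 16 + 8.
64^1 ≡ 64 (mod 433)
64^2 ≡ 64^2 = 4096 ≡ 199 (mod 433)
64^4 ≡ 199^2 = 39601 ≡ 198 (mod 433)
64^8 ≡ 198^2 = 39204 ≡ 234 (mod 433)
64^16 ≡ 234^2 = 54756 ≡ 198 (mod 433)
64^32 ≡ 198^2 = 39204 ≡ 234 (mod 433)
64^64 ≡ 234^2 = 54756 ≡ 198 (mod 433)
64^128 ≡ 198^2 = 39204 ≡ 234 (mod 433)
64^256 ≡ 234^2 = 54756 ≡ 198 (mod 433)
64^512 ≡ 198^2 = 39204 ≡ 234 (mod 433)
64^1024 ≡ 234^2 = 54756 ≡ 198 (mod 433)
64^1816 = 64^1024 * 64^512 * 64^256 * 64^16 * 64^8 ≡ 198 * 234 * 198 * 198 * 234 (mod 433).
Accumulate the product:
198 * 234 = 46332 ≡ 1
1 * 198 = 198
198 * 198 = 39204 ≡ 234
234 * 234 = 54756 ≡ 198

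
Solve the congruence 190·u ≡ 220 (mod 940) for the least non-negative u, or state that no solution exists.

gcd(190, 940) = 10, and 10 | 220, so solutions exist.
Divide through by 10: 19·u ≡ 22 (mod 94).
19⁻¹ ≡ 5 (mod 94).
u ≡ 5·22 ≡ 16 (mod 94).
The smallest non-negative solution is u = 16.

16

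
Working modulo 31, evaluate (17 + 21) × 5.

17 + 21 = 38 ≡ 7 (mod 31)
7 × 5 = 35 ≡ 4 (mod 31)

4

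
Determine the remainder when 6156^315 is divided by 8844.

2628

By square-and-multiply:
6156^1 ≡ 6156 (mod 8844)
6156^2 ≡ 6156^2 = 37896336 ≡ 8640 (mod 8844)
6156^4 ≡ 8640^2 = 74649600 ≡ 6240 (mod 8844)
6156^8 ≡ 6240^2 = 38937600 ≡ 6312 (mod 8844)
6156^16 ≡ 6312^2 = 39841344 ≡ 7968 (mod 8844)
6156^32 ≡ 7968^2 = 63489024 ≡ 6792 (mod 8844)
6156^64 ≡ 6792^2 = 46131264 ≡ 960 (mod 8844)
6156^128 ≡ 960^2 = 921600 ≡ 1824 (mod 8844)
6156^256 ≡ 1824^2 = 3326976 ≡ 1632 (mod 8844)
6156^315 = 6156^256 · 6156^32 · 6156^16 · 6156^8 · 6156^2 · 6156^1 ≡ 1632 · 6792 · 7968 · 6312 · 8640 · 6156 (mod 8844).
Accumulate the product:
1632 · 6792 = 11084544 ≡ 3012
3012 · 7968 = 23999616 ≡ 5844
5844 · 6312 = 36887328 ≡ 7848
7848 · 8640 = 67806720 ≡ 8616
8616 · 6156 = 53040096 ≡ 2628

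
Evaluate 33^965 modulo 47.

Using repeated squaring:
965 in binary is 1111000101, i.e. 965 = 512 + 256 + 128 + 64 + 4 + 1.
33^1 ≡ 33 (mod 47)
33^2 ≡ 33^2 = 1089 ≡ 8 (mod 47)
33^4 ≡ 8^2 = 64 ≡ 17 (mod 47)
33^8 ≡ 17^2 = 289 ≡ 7 (mod 47)
33^16 ≡ 7^2 = 49 ≡ 2 (mod 47)
33^32 ≡ 2^2 = 4 (mod 47)
33^64 ≡ 4^2 = 16 (mod 47)
33^128 ≡ 16^2 = 256 ≡ 21 (mod 47)
33^256 ≡ 21^2 = 441 ≡ 18 (mod 47)
33^512 ≡ 18^2 = 324 ≡ 42 (mod 47)
33^965 = 33^512 · 33^256 · 33^128 · 33^64 · 33^4 · 33^1 ≡ 42 · 18 · 21 · 16 · 17 · 33 (mod 47).
Accumulate the product:
42 · 18 = 756 ≡ 4
4 · 21 = 84 ≡ 37
37 · 16 = 592 ≡ 28
28 · 17 = 476 ≡ 6
6 · 33 = 198 ≡ 10

10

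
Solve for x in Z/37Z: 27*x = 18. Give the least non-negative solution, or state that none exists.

gcd(27, 37) = 1, so a unique solution mod 37 exists.
27⁻¹ ≡ 11 (mod 37).
x ≡ 11*18 ≡ 13 (mod 37).

13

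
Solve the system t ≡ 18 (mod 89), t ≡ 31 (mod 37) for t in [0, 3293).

2510

89⁻¹ mod 37: 89*5 ≡ 1 (mod 37), so 89⁻¹ ≡ 5.
t = 18 + 89*((31 − 18)*5 mod 37) = 18 + 89*28 = 2510.
Check: 2510 mod 89 = 18, 2510 mod 37 = 31. ✓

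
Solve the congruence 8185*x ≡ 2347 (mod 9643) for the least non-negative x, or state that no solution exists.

gcd(8185, 9643) = 1, so a unique solution mod 9643 exists.
8185⁻¹ ≡ 8975 (mod 9643).
x ≡ 8975*2347 ≡ 4013 (mod 9643).

4013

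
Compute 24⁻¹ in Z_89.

89 = 3·24 + 17
24 = 1·17 + 7
17 = 2·7 + 3
7 = 2·3 + 1
3 = 3·1 + 0
gcd(24, 89) = 1, so the inverse exists.
Back-substitute for 1:
1 = 1·7 − 2·3
  = −2·17 + 5·7
  = 5·24 − 7·17
  = −7·89 + 26·24
So 24⁻¹ ≡ 26 (mod 89).

26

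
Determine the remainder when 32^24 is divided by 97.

96

32^1 ≡ 32 (mod 97)
32^2 ≡ 32^2 = 1024 ≡ 54 (mod 97)
32^4 ≡ 54^2 = 2916 ≡ 6 (mod 97)
32^8 ≡ 6^2 = 36 (mod 97)
32^16 ≡ 36^2 = 1296 ≡ 35 (mod 97)
32^24 = 32^16 × 32^8 ≡ 35 × 36 (mod 97).
35 × 36 = 1260 ≡ 96 (mod 97).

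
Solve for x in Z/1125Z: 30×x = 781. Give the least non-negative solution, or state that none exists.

gcd(30, 1125) = 15, and 15 does not divide 781.
So the congruence has no solution.

no solution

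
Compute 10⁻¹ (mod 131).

118

Run the extended Euclidean algorithm:
131 = 13·10 + 1
10 = 10·1 + 0
gcd(10, 131) = 1, so the inverse exists.
Bézout: 1 = 1·131 − 13·10.
So 10⁻¹ ≡ −13 ≡ 118 (mod 131).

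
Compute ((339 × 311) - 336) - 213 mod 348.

339 × 311 = 105429 ≡ 333 (mod 348)
333 - 336 = -3 ≡ 345 (mod 348)
345 - 213 = 132

132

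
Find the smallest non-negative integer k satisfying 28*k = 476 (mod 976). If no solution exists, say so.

17

gcd(28, 976) = 4, and 4 | 476, so solutions exist.
Divide through by 4: 7*k = 119 (mod 244).
7⁻¹ ≡ 35 (mod 244).
k ≡ 35*119 ≡ 17 (mod 244).
The smallest non-negative solution is k = 17.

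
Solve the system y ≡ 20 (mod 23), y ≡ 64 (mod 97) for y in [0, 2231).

23⁻¹ mod 97: 23×38 ≡ 1 (mod 97), so 23⁻¹ ≡ 38.
y = 20 + 23×((64 − 20)×38 mod 97) = 20 + 23×23 = 549.
Check: 549 mod 23 = 20, 549 mod 97 = 64. ✓

549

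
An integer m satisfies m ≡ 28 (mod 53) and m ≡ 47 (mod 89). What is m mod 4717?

4586

53⁻¹ mod 89: 53·42 ≡ 1 (mod 89), so 53⁻¹ ≡ 42.
m = 28 + 53·((47 − 28)·42 mod 89) = 28 + 53·86 = 4586.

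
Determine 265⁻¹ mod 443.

443 = 1×265 + 178
265 = 1×178 + 87
178 = 2×87 + 4
87 = 21×4 + 3
4 = 1×3 + 1
3 = 3×1 + 0
gcd(265, 443) = 1, so the inverse exists.
Bézout: 1 = 67×443 − 112×265.
So 265⁻¹ ≡ −112 ≡ 331 (mod 443).

331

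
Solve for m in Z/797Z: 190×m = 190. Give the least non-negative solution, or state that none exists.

1

gcd(190, 797) = 1, so a unique solution mod 797 exists.
190⁻¹ ≡ 323 (mod 797).
m ≡ 323×190 ≡ 1 (mod 797).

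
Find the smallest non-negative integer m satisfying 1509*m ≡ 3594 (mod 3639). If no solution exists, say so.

299

gcd(1509, 3639) = 3, and 3 | 3594, so solutions exist.
Divide through by 3: 503*m = 1198 (mod 1213).
503⁻¹ ≡ 627 (mod 1213).
m ≡ 627*1198 ≡ 299 (mod 1213).
The smallest non-negative solution is m = 299.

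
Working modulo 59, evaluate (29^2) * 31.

(29)^2 ≡ 15 (mod 59)
15 * 31 = 465 ≡ 52 (mod 59)

52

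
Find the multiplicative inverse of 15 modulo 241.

225

241 = 16·15 + 1
15 = 15·1 + 0
gcd(15, 241) = 1, so the inverse exists.
Back-substitute for 1:
1 = 1·241 − 16·15
So 15⁻¹ ≡ −16 ≡ 225 (mod 241).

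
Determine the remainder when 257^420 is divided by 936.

1

420 in binary is 110100100, i.e. 420 = 256 + 128 + 32 + 4.
257^1 ≡ 257 (mod 936)
257^2 ≡ 257^2 = 66049 ≡ 529 (mod 936)
257^4 ≡ 529^2 = 279841 ≡ 913 (mod 936)
257^8 ≡ 913^2 = 833569 ≡ 529 (mod 936)
257^16 ≡ 529^2 = 279841 ≡ 913 (mod 936)
257^32 ≡ 913^2 = 833569 ≡ 529 (mod 936)
257^64 ≡ 529^2 = 279841 ≡ 913 (mod 936)
257^128 ≡ 913^2 = 833569 ≡ 529 (mod 936)
257^256 ≡ 529^2 = 279841 ≡ 913 (mod 936)
257^420 = 257^256 · 257^128 · 257^32 · 257^4 ≡ 913 · 529 · 529 · 913 (mod 936).
Accumulate the product:
913 · 529 = 482977 ≡ 1
1 · 529 = 529
529 · 913 = 482977 ≡ 1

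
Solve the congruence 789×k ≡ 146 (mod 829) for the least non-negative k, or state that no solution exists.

gcd(789, 829) = 1, so a unique solution mod 829 exists.
789⁻¹ ≡ 601 (mod 829).
k ≡ 601×146 ≡ 701 (mod 829).

701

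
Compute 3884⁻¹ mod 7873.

7873 = 2·3884 + 105
3884 = 36·105 + 104
105 = 1·104 + 1
104 = 104·1 + 0
gcd(3884, 7873) = 1, so the inverse exists.
Bézout: 1 = 37·7873 − 75·3884.
So 3884⁻¹ ≡ −75 ≡ 7798 (mod 7873).

7798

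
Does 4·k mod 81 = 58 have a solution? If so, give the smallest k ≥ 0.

55

gcd(4, 81) = 1, so a unique solution mod 81 exists.
4⁻¹ ≡ 61 (mod 81).
k ≡ 61·58 ≡ 55 (mod 81).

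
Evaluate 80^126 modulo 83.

126 in binary is 1111110, i.e. 126 = 64 + 32 + 16 + 8 + 4 + 2.
80^1 ≡ 80 (mod 83)
80^2 ≡ 80^2 = 6400 ≡ 9 (mod 83)
80^4 ≡ 9^2 = 81 (mod 83)
80^8 ≡ 81^2 = 6561 ≡ 4 (mod 83)
80^16 ≡ 4^2 = 16 (mod 83)
80^32 ≡ 16^2 = 256 ≡ 7 (mod 83)
80^64 ≡ 7^2 = 49 (mod 83)
80^126 = 80^64 × 80^32 × 80^16 × 80^8 × 80^4 × 80^2 ≡ 49 × 7 × 16 × 4 × 81 × 9 (mod 83).
Accumulate the product:
49 × 7 = 343 ≡ 11
11 × 16 = 176 ≡ 10
10 × 4 = 40
40 × 81 = 3240 ≡ 3
3 × 9 = 27

27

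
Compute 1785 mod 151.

124

1785 = 11×151 + 124, so 1785 ≡ 124 (mod 151).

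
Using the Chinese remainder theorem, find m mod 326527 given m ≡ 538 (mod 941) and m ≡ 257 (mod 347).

941⁻¹ mod 347: 941*288 ≡ 1 (mod 347), so 941⁻¹ ≡ 288.
m = 538 + 941*((257 − 538)*288 mod 347) = 538 + 941*270 = 254608.

254608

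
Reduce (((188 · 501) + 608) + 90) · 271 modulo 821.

386

188 · 501 = 94188 ≡ 594 (mod 821)
594 + 608 = 1202 ≡ 381 (mod 821)
381 + 90 = 471
471 · 271 = 127641 ≡ 386 (mod 821)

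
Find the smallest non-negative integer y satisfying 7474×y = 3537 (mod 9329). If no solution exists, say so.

gcd(7474, 9329) = 1, so a unique solution mod 9329 exists.
7474⁻¹ ≡ 2937 (mod 9329).
y ≡ 2937×3537 ≡ 4992 (mod 9329).

4992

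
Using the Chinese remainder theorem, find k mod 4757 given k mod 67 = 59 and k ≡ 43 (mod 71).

67⁻¹ mod 71: 67×53 ≡ 1 (mod 71), so 67⁻¹ ≡ 53.
k = 59 + 67×((43 − 59)×53 mod 71) = 59 + 67×4 = 327.
Check: 327 mod 67 = 59, 327 mod 71 = 43. ✓

327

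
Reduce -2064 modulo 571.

-2064 = -4*571 + 220, so -2064 ≡ 220 (mod 571).

220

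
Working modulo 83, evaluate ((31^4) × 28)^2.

26

(31)^4 ≡ 63 (mod 83)
63 × 28 = 1764 ≡ 21 (mod 83)
(21)^2 ≡ 26 (mod 83)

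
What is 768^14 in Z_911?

Using repeated squaring:
14 in binary is 1110, i.e. 14 = 8 + 4 + 2.
768^1 ≡ 768 (mod 911)
768^2 ≡ 768^2 = 589824 ≡ 407 (mod 911)
768^4 ≡ 407^2 = 165649 ≡ 758 (mod 911)
768^8 ≡ 758^2 = 574564 ≡ 634 (mod 911)
768^14 = 768^8 * 768^4 * 768^2 ≡ 634 * 758 * 407 (mod 911).
Accumulate the product:
634 * 758 = 480572 ≡ 475
475 * 407 = 193325 ≡ 193

193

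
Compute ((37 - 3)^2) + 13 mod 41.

21

37 - 3 = 34
(34)^2 ≡ 8 (mod 41)
8 + 13 = 21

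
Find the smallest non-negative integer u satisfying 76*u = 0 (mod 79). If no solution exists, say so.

0

gcd(76, 79) = 1, so a unique solution mod 79 exists.
76⁻¹ ≡ 26 (mod 79).
u ≡ 26*0 ≡ 0 (mod 79).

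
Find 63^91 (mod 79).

Using repeated squaring:
63^1 ≡ 63 (mod 79)
63^2 ≡ 63^2 = 3969 ≡ 19 (mod 79)
63^4 ≡ 19^2 = 361 ≡ 45 (mod 79)
63^8 ≡ 45^2 = 2025 ≡ 50 (mod 79)
63^16 ≡ 50^2 = 2500 ≡ 51 (mod 79)
63^32 ≡ 51^2 = 2601 ≡ 73 (mod 79)
63^64 ≡ 73^2 = 5329 ≡ 36 (mod 79)
63^91 = 63^64 · 63^16 · 63^8 · 63^2 · 63^1 ≡ 36 · 51 · 50 · 19 · 63 (mod 79).
Accumulate the product:
36 · 51 = 1836 ≡ 19
19 · 50 = 950 ≡ 2
2 · 19 = 38
38 · 63 = 2394 ≡ 24

24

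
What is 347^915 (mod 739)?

489

Using repeated squaring:
347^1 ≡ 347 (mod 739)
347^2 ≡ 347^2 = 120409 ≡ 691 (mod 739)
347^4 ≡ 691^2 = 477481 ≡ 87 (mod 739)
347^8 ≡ 87^2 = 7569 ≡ 179 (mod 739)
347^16 ≡ 179^2 = 32041 ≡ 264 (mod 739)
347^32 ≡ 264^2 = 69696 ≡ 230 (mod 739)
347^64 ≡ 230^2 = 52900 ≡ 431 (mod 739)
347^128 ≡ 431^2 = 185761 ≡ 272 (mod 739)
347^256 ≡ 272^2 = 73984 ≡ 84 (mod 739)
347^512 ≡ 84^2 = 7056 ≡ 405 (mod 739)
347^915 = 347^512 * 347^256 * 347^128 * 347^16 * 347^2 * 347^1 ≡ 405 * 84 * 272 * 264 * 691 * 347 (mod 739).
Accumulate the product:
405 * 84 = 34020 ≡ 26
26 * 272 = 7072 ≡ 421
421 * 264 = 111144 ≡ 294
294 * 691 = 203154 ≡ 668
668 * 347 = 231796 ≡ 489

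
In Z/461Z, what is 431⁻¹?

169

461 = 1·431 + 30
431 = 14·30 + 11
30 = 2·11 + 8
11 = 1·8 + 3
8 = 2·3 + 2
3 = 1·2 + 1
2 = 2·1 + 0
gcd(431, 461) = 1, so the inverse exists.
Back-substitute for 1:
1 = 1·3 − 1·2
  = −1·8 + 3·3
  = 3·11 − 4·8
  = −4·30 + 11·11
  = 11·431 − 158·30
  = −158·461 + 169·431
So 431⁻¹ ≡ 169 (mod 461).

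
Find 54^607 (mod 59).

Compute successive squares:
54^1 ≡ 54 (mod 59)
54^2 ≡ 54^2 = 2916 ≡ 25 (mod 59)
54^4 ≡ 25^2 = 625 ≡ 35 (mod 59)
54^8 ≡ 35^2 = 1225 ≡ 45 (mod 59)
54^16 ≡ 45^2 = 2025 ≡ 19 (mod 59)
54^32 ≡ 19^2 = 361 ≡ 7 (mod 59)
54^64 ≡ 7^2 = 49 (mod 59)
54^128 ≡ 49^2 = 2401 ≡ 41 (mod 59)
54^256 ≡ 41^2 = 1681 ≡ 29 (mod 59)
54^512 ≡ 29^2 = 841 ≡ 15 (mod 59)
54^607 = 54^512 * 54^64 * 54^16 * 54^8 * 54^4 * 54^2 * 54^1 ≡ 15 * 49 * 19 * 45 * 35 * 25 * 54 (mod 59).
Accumulate the product:
15 * 49 = 735 ≡ 27
27 * 19 = 513 ≡ 41
41 * 45 = 1845 ≡ 16
16 * 35 = 560 ≡ 29
29 * 25 = 725 ≡ 17
17 * 54 = 918 ≡ 33

33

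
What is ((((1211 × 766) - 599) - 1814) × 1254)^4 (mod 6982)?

6522

1211 × 766 = 927626 ≡ 6002 (mod 6982)
6002 - 599 = 5403
5403 - 1814 = 3589
3589 × 1254 = 4500606 ≡ 4198 (mod 6982)
(4198)^4 ≡ 6522 (mod 6982)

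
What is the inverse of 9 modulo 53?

Apply the Euclidean algorithm and back-substitute:
53 = 5×9 + 8
9 = 1×8 + 1
8 = 8×1 + 0
gcd(9, 53) = 1, so the inverse exists.
Back-substitute for 1:
1 = 1×9 − 1×8
  = −1×53 + 6×9
So 9⁻¹ ≡ 6 (mod 53).

6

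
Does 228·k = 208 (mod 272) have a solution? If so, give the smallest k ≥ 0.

20

gcd(228, 272) = 4, and 4 | 208, so solutions exist.
Divide through by 4: 57·k = 52 (mod 68).
57⁻¹ ≡ 37 (mod 68).
k ≡ 37·52 ≡ 20 (mod 68).
The smallest non-negative solution is k = 20.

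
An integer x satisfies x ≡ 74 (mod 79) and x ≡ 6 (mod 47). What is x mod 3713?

3155

79⁻¹ mod 47: 79·25 ≡ 1 (mod 47), so 79⁻¹ ≡ 25.
x = 74 + 79·((6 − 74)·25 mod 47) = 74 + 79·39 = 3155.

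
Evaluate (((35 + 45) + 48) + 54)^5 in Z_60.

32

35 + 45 = 80 ≡ 20 (mod 60)
20 + 48 = 68 ≡ 8 (mod 60)
8 + 54 = 62 ≡ 2 (mod 60)
(2)^5 ≡ 32 (mod 60)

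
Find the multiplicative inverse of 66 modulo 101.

Apply the Euclidean algorithm and back-substitute:
101 = 1·66 + 35
66 = 1·35 + 31
35 = 1·31 + 4
31 = 7·4 + 3
4 = 1·3 + 1
3 = 3·1 + 0
gcd(66, 101) = 1, so the inverse exists.
Back-substitute for 1:
1 = 1·4 − 1·3
  = −1·31 + 8·4
  = 8·35 − 9·31
  = −9·66 + 17·35
  = 17·101 − 26·66
So 66⁻¹ ≡ −26 ≡ 75 (mod 101).

75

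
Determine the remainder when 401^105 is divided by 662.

111

105 in binary is 1101001, i.e. 105 = 64 + 32 + 8 + 1.
401^1 ≡ 401 (mod 662)
401^2 ≡ 401^2 = 160801 ≡ 597 (mod 662)
401^4 ≡ 597^2 = 356409 ≡ 253 (mod 662)
401^8 ≡ 253^2 = 64009 ≡ 457 (mod 662)
401^16 ≡ 457^2 = 208849 ≡ 319 (mod 662)
401^32 ≡ 319^2 = 101761 ≡ 475 (mod 662)
401^64 ≡ 475^2 = 225625 ≡ 545 (mod 662)
401^105 = 401^64 × 401^32 × 401^8 × 401^1 ≡ 545 × 475 × 457 × 401 (mod 662).
Accumulate the product:
545 × 475 = 258875 ≡ 33
33 × 457 = 15081 ≡ 517
517 × 401 = 207317 ≡ 111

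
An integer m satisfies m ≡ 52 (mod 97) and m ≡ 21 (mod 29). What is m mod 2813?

97⁻¹ mod 29: 97*3 ≡ 1 (mod 29), so 97⁻¹ ≡ 3.
m = 52 + 97*((21 − 52)*3 mod 29) = 52 + 97*23 = 2283.

2283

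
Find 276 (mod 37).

276 = 7×37 + 17, so 276 ≡ 17 (mod 37).

17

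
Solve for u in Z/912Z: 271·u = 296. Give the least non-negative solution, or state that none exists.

gcd(271, 912) = 1, so a unique solution mod 912 exists.
271⁻¹ ≡ 175 (mod 912).
u ≡ 175·296 ≡ 728 (mod 912).

728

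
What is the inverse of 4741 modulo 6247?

Run the extended Euclidean algorithm:
6247 = 1·4741 + 1506
4741 = 3·1506 + 223
1506 = 6·223 + 168
223 = 1·168 + 55
168 = 3·55 + 3
55 = 18·3 + 1
3 = 3·1 + 0
gcd(4741, 6247) = 1, so the inverse exists.
Back-substitute for 1:
1 = 1·55 − 18·3
  = −18·168 + 55·55
  = 55·223 − 73·168
  = −73·1506 + 493·223
  = 493·4741 − 1552·1506
  = −1552·6247 + 2045·4741
So 4741⁻¹ ≡ 2045 (mod 6247).

2045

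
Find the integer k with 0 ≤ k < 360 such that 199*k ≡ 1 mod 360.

199

By the extended Euclidean algorithm:
360 = 1×199 + 161
199 = 1×161 + 38
161 = 4×38 + 9
38 = 4×9 + 2
9 = 4×2 + 1
2 = 2×1 + 0
gcd(199, 360) = 1, so the inverse exists.
Back-substitute for 1:
1 = 1×9 − 4×2
  = −4×38 + 17×9
  = 17×161 − 72×38
  = −72×199 + 89×161
  = 89×360 − 161×199
So 199⁻¹ ≡ −161 ≡ 199 (mod 360).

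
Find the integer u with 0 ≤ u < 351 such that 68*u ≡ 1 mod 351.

By the extended Euclidean algorithm:
351 = 5*68 + 11
68 = 6*11 + 2
11 = 5*2 + 1
2 = 2*1 + 0
gcd(68, 351) = 1, so the inverse exists.
Bézout: 1 = 31*351 − 160*68.
So 68⁻¹ ≡ −160 ≡ 191 (mod 351).

191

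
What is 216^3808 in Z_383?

By square-and-multiply:
216^1 ≡ 216 (mod 383)
216^2 ≡ 216^2 = 46656 ≡ 313 (mod 383)
216^4 ≡ 313^2 = 97969 ≡ 304 (mod 383)
216^8 ≡ 304^2 = 92416 ≡ 113 (mod 383)
216^16 ≡ 113^2 = 12769 ≡ 130 (mod 383)
216^32 ≡ 130^2 = 16900 ≡ 48 (mod 383)
216^64 ≡ 48^2 = 2304 ≡ 6 (mod 383)
216^128 ≡ 6^2 = 36 (mod 383)
216^256 ≡ 36^2 = 1296 ≡ 147 (mod 383)
216^512 ≡ 147^2 = 21609 ≡ 161 (mod 383)
216^1024 ≡ 161^2 = 25921 ≡ 260 (mod 383)
216^2048 ≡ 260^2 = 67600 ≡ 192 (mod 383)
216^3808 = 216^2048 · 216^1024 · 216^512 · 216^128 · 216^64 · 216^32 ≡ 192 · 260 · 161 · 36 · 6 · 48 (mod 383).
Accumulate the product:
192 · 260 = 49920 ≡ 130
130 · 161 = 20930 ≡ 248
248 · 36 = 8928 ≡ 119
119 · 6 = 714 ≡ 331
331 · 48 = 15888 ≡ 185

185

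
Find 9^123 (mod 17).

By square-and-multiply:
123 in binary is 1111011, i.e. 123 = 64 + 32 + 16 + 8 + 2 + 1.
9^1 ≡ 9 (mod 17)
9^2 ≡ 9^2 = 81 ≡ 13 (mod 17)
9^4 ≡ 13^2 = 169 ≡ 16 (mod 17)
9^8 ≡ 16^2 = 256 ≡ 1 (mod 17)
9^16 ≡ 1^2 = 1 (mod 17)
9^32 ≡ 1^2 = 1 (mod 17)
9^64 ≡ 1^2 = 1 (mod 17)
9^123 = 9^64 · 9^32 · 9^16 · 9^8 · 9^2 · 9^1 ≡ 1 · 1 · 1 · 1 · 13 · 9 (mod 17).
Accumulate the product:
1 · 1 = 1
1 · 1 = 1
1 · 1 = 1
1 · 13 = 13
13 · 9 = 117 ≡ 15

15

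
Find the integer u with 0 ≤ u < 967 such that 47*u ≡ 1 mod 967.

967 = 20×47 + 27
47 = 1×27 + 20
27 = 1×20 + 7
20 = 2×7 + 6
7 = 1×6 + 1
6 = 6×1 + 0
gcd(47, 967) = 1, so the inverse exists.
Bézout: 1 = 7×967 − 144×47.
So 47⁻¹ ≡ −144 ≡ 823 (mod 967).

823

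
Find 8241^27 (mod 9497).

By square-and-multiply:
27 in binary is 11011, i.e. 27 = 16 + 8 + 2 + 1.
8241^1 ≡ 8241 (mod 9497)
8241^2 ≡ 8241^2 = 67914081 ≡ 1034 (mod 9497)
8241^4 ≡ 1034^2 = 1069156 ≡ 5492 (mod 9497)
8241^8 ≡ 5492^2 = 30162064 ≡ 9089 (mod 9497)
8241^16 ≡ 9089^2 = 82609921 ≡ 5015 (mod 9497)
8241^27 = 8241^16 * 8241^8 * 8241^2 * 8241^1 ≡ 5015 * 9089 * 1034 * 8241 (mod 9497).
Accumulate the product:
5015 * 9089 = 45581335 ≡ 5232
5232 * 1034 = 5409888 ≡ 6095
6095 * 8241 = 50228895 ≡ 8759

8759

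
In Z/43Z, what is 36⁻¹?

Apply the Euclidean algorithm and back-substitute:
43 = 1×36 + 7
36 = 5×7 + 1
7 = 7×1 + 0
gcd(36, 43) = 1, so the inverse exists.
Bézout: 1 = −5×43 + 6×36.
So 36⁻¹ ≡ 6 (mod 43).

6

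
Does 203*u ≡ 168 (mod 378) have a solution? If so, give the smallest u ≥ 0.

12

gcd(203, 378) = 7, and 7 | 168, so solutions exist.
Divide through by 7: 29*u ≡ 24 (mod 54).
29⁻¹ ≡ 41 (mod 54).
u ≡ 41*24 ≡ 12 (mod 54).
The smallest non-negative solution is u = 12.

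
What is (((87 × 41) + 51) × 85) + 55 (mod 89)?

1

87 × 41 = 3567 ≡ 7 (mod 89)
7 + 51 = 58
58 × 85 = 4930 ≡ 35 (mod 89)
35 + 55 = 90 ≡ 1 (mod 89)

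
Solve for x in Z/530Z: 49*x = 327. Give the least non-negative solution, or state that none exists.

gcd(49, 530) = 1, so a unique solution mod 530 exists.
49⁻¹ ≡ 119 (mod 530).
x ≡ 119*327 ≡ 223 (mod 530).

223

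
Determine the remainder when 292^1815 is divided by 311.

1815 in binary is 11100010111, i.e. 1815 = 1024 + 512 + 256 + 16 + 4 + 2 + 1.
292^1 ≡ 292 (mod 311)
292^2 ≡ 292^2 = 85264 ≡ 50 (mod 311)
292^4 ≡ 50^2 = 2500 ≡ 12 (mod 311)
292^8 ≡ 12^2 = 144 (mod 311)
292^16 ≡ 144^2 = 20736 ≡ 210 (mod 311)
292^32 ≡ 210^2 = 44100 ≡ 249 (mod 311)
292^64 ≡ 249^2 = 62001 ≡ 112 (mod 311)
292^128 ≡ 112^2 = 12544 ≡ 104 (mod 311)
292^256 ≡ 104^2 = 10816 ≡ 242 (mod 311)
292^512 ≡ 242^2 = 58564 ≡ 96 (mod 311)
292^1024 ≡ 96^2 = 9216 ≡ 197 (mod 311)
292^1815 = 292^1024 × 292^512 × 292^256 × 292^16 × 292^4 × 292^2 × 292^1 ≡ 197 × 96 × 242 × 210 × 12 × 50 × 292 (mod 311).
Accumulate the product:
197 × 96 = 18912 ≡ 252
252 × 242 = 60984 ≡ 28
28 × 210 = 5880 ≡ 282
282 × 12 = 3384 ≡ 274
274 × 50 = 13700 ≡ 16
16 × 292 = 4672 ≡ 7

7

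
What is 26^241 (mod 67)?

241 in binary is 11110001, i.e. 241 = 128 + 64 + 32 + 16 + 1.
26^1 ≡ 26 (mod 67)
26^2 ≡ 26^2 = 676 ≡ 6 (mod 67)
26^4 ≡ 6^2 = 36 (mod 67)
26^8 ≡ 36^2 = 1296 ≡ 23 (mod 67)
26^16 ≡ 23^2 = 529 ≡ 60 (mod 67)
26^32 ≡ 60^2 = 3600 ≡ 49 (mod 67)
26^64 ≡ 49^2 = 2401 ≡ 56 (mod 67)
26^128 ≡ 56^2 = 3136 ≡ 54 (mod 67)
26^241 = 26^128 · 26^64 · 26^32 · 26^16 · 26^1 ≡ 54 · 56 · 49 · 60 · 26 (mod 67).
Accumulate the product:
54 · 56 = 3024 ≡ 9
9 · 49 = 441 ≡ 39
39 · 60 = 2340 ≡ 62
62 · 26 = 1612 ≡ 4

4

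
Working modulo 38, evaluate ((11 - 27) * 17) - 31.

1

11 - 27 = -16 ≡ 22 (mod 38)
22 * 17 = 374 ≡ 32 (mod 38)
32 - 31 = 1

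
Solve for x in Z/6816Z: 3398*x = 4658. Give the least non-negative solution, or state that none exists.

gcd(3398, 6816) = 2, and 2 | 4658, so solutions exist.
Divide through by 2: 1699*x mod 3408 = 2329.
1699⁻¹ ≡ 3067 (mod 3408).
x ≡ 3067*2329 ≡ 3283 (mod 3408).
The smallest non-negative solution is x = 3283.

3283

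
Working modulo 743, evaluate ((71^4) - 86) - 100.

152

(71)^4 ≡ 338 (mod 743)
338 - 86 = 252
252 - 100 = 152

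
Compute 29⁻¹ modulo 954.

Apply the Euclidean algorithm and back-substitute:
954 = 32·29 + 26
29 = 1·26 + 3
26 = 8·3 + 2
3 = 1·2 + 1
2 = 2·1 + 0
gcd(29, 954) = 1, so the inverse exists.
Bézout: 1 = −10·954 + 329·29.
So 29⁻¹ ≡ 329 (mod 954).

329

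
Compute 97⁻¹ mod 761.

Apply the Euclidean algorithm and back-substitute:
761 = 7·97 + 82
97 = 1·82 + 15
82 = 5·15 + 7
15 = 2·7 + 1
7 = 7·1 + 0
gcd(97, 761) = 1, so the inverse exists.
Bézout: 1 = −13·761 + 102·97.
So 97⁻¹ ≡ 102 (mod 761).

102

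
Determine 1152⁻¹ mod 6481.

6481 = 5×1152 + 721
1152 = 1×721 + 431
721 = 1×431 + 290
431 = 1×290 + 141
290 = 2×141 + 8
141 = 17×8 + 5
8 = 1×5 + 3
5 = 1×3 + 2
3 = 1×2 + 1
2 = 2×1 + 0
gcd(1152, 6481) = 1, so the inverse exists.
Bézout: 1 = 433×6481 − 2436×1152.
So 1152⁻¹ ≡ −2436 ≡ 4045 (mod 6481).

4045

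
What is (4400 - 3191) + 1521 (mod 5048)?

4400 - 3191 = 1209
1209 + 1521 = 2730

2730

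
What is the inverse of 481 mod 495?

106

Run the extended Euclidean algorithm:
495 = 1·481 + 14
481 = 34·14 + 5
14 = 2·5 + 4
5 = 1·4 + 1
4 = 4·1 + 0
gcd(481, 495) = 1, so the inverse exists.
Bézout: 1 = −103·495 + 106·481.
So 481⁻¹ ≡ 106 (mod 495).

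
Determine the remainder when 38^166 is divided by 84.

Compute successive squares:
166 in binary is 10100110, i.e. 166 = 128 + 32 + 4 + 2.
38^1 ≡ 38 (mod 84)
38^2 ≡ 38^2 = 1444 ≡ 16 (mod 84)
38^4 ≡ 16^2 = 256 ≡ 4 (mod 84)
38^8 ≡ 4^2 = 16 (mod 84)
38^16 ≡ 16^2 = 256 ≡ 4 (mod 84)
38^32 ≡ 4^2 = 16 (mod 84)
38^64 ≡ 16^2 = 256 ≡ 4 (mod 84)
38^128 ≡ 4^2 = 16 (mod 84)
38^166 = 38^128 · 38^32 · 38^4 · 38^2 ≡ 16 · 16 · 4 · 16 (mod 84).
Accumulate the product:
16 · 16 = 256 ≡ 4
4 · 4 = 16
16 · 16 = 256 ≡ 4

4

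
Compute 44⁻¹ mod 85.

Run the extended Euclidean algorithm:
85 = 1×44 + 41
44 = 1×41 + 3
41 = 13×3 + 2
3 = 1×2 + 1
2 = 2×1 + 0
gcd(44, 85) = 1, so the inverse exists.
Back-substitute for 1:
1 = 1×3 − 1×2
  = −1×41 + 14×3
  = 14×44 − 15×41
  = −15×85 + 29×44
So 44⁻¹ ≡ 29 (mod 85).

29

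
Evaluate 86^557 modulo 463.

Using repeated squaring:
86^1 ≡ 86 (mod 463)
86^2 ≡ 86^2 = 7396 ≡ 451 (mod 463)
86^4 ≡ 451^2 = 203401 ≡ 144 (mod 463)
86^8 ≡ 144^2 = 20736 ≡ 364 (mod 463)
86^16 ≡ 364^2 = 132496 ≡ 78 (mod 463)
86^32 ≡ 78^2 = 6084 ≡ 65 (mod 463)
86^64 ≡ 65^2 = 4225 ≡ 58 (mod 463)
86^128 ≡ 58^2 = 3364 ≡ 123 (mod 463)
86^256 ≡ 123^2 = 15129 ≡ 313 (mod 463)
86^512 ≡ 313^2 = 97969 ≡ 276 (mod 463)
86^557 = 86^512 · 86^32 · 86^8 · 86^4 · 86^1 ≡ 276 · 65 · 364 · 144 · 86 (mod 463).
Accumulate the product:
276 · 65 = 17940 ≡ 346
346 · 364 = 125944 ≡ 8
8 · 144 = 1152 ≡ 226
226 · 86 = 19436 ≡ 453

453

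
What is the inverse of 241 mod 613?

Apply the Euclidean algorithm and back-substitute:
613 = 2×241 + 131
241 = 1×131 + 110
131 = 1×110 + 21
110 = 5×21 + 5
21 = 4×5 + 1
5 = 5×1 + 0
gcd(241, 613) = 1, so the inverse exists.
Back-substitute for 1:
1 = 1×21 − 4×5
  = −4×110 + 21×21
  = 21×131 − 25×110
  = −25×241 + 46×131
  = 46×613 − 117×241
So 241⁻¹ ≡ −117 ≡ 496 (mod 613).

496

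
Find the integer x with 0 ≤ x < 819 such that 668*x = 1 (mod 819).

320

Run the extended Euclidean algorithm:
819 = 1*668 + 151
668 = 4*151 + 64
151 = 2*64 + 23
64 = 2*23 + 18
23 = 1*18 + 5
18 = 3*5 + 3
5 = 1*3 + 2
3 = 1*2 + 1
2 = 2*1 + 0
gcd(668, 819) = 1, so the inverse exists.
Bézout: 1 = −261*819 + 320*668.
So 668⁻¹ ≡ 320 (mod 819).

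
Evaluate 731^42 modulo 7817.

1142

Using repeated squaring:
42 in binary is 101010, i.e. 42 = 32 + 8 + 2.
731^1 ≡ 731 (mod 7817)
731^2 ≡ 731^2 = 534361 ≡ 2805 (mod 7817)
731^4 ≡ 2805^2 = 7868025 ≡ 4123 (mod 7817)
731^8 ≡ 4123^2 = 16999129 ≡ 4971 (mod 7817)
731^16 ≡ 4971^2 = 24710841 ≡ 1304 (mod 7817)
731^32 ≡ 1304^2 = 1700416 ≡ 4127 (mod 7817)
731^42 = 731^32 · 731^8 · 731^2 ≡ 4127 · 4971 · 2805 (mod 7817).
Accumulate the product:
4127 · 4971 = 20515317 ≡ 3509
3509 · 2805 = 9842745 ≡ 1142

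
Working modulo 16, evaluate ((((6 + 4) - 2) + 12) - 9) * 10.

14

6 + 4 = 10
10 - 2 = 8
8 + 12 = 20 ≡ 4 (mod 16)
4 - 9 = -5 ≡ 11 (mod 16)
11 * 10 = 110 ≡ 14 (mod 16)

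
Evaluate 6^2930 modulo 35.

1

6^1 ≡ 6 (mod 35)
6^2 ≡ 6^2 = 36 ≡ 1 (mod 35)
6^4 ≡ 1^2 = 1 (mod 35)
6^8 ≡ 1^2 = 1 (mod 35)
6^16 ≡ 1^2 = 1 (mod 35)
6^32 ≡ 1^2 = 1 (mod 35)
6^64 ≡ 1^2 = 1 (mod 35)
6^128 ≡ 1^2 = 1 (mod 35)
6^256 ≡ 1^2 = 1 (mod 35)
6^512 ≡ 1^2 = 1 (mod 35)
6^1024 ≡ 1^2 = 1 (mod 35)
6^2048 ≡ 1^2 = 1 (mod 35)
6^2930 = 6^2048 × 6^512 × 6^256 × 6^64 × 6^32 × 6^16 × 6^2 ≡ 1 × 1 × 1 × 1 × 1 × 1 × 1 (mod 35).
Accumulate the product:
1 × 1 = 1
1 × 1 = 1
1 × 1 = 1
1 × 1 = 1
1 × 1 = 1
1 × 1 = 1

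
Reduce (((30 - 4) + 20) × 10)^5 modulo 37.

33

30 - 4 = 26
26 + 20 = 46 ≡ 9 (mod 37)
9 × 10 = 90 ≡ 16 (mod 37)
(16)^5 ≡ 33 (mod 37)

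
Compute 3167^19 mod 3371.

515

By square-and-multiply:
3167^1 ≡ 3167 (mod 3371)
3167^2 ≡ 3167^2 = 10029889 ≡ 1164 (mod 3371)
3167^4 ≡ 1164^2 = 1354896 ≡ 3125 (mod 3371)
3167^8 ≡ 3125^2 = 9765625 ≡ 3209 (mod 3371)
3167^16 ≡ 3209^2 = 10297681 ≡ 2647 (mod 3371)
3167^19 = 3167^16 * 3167^2 * 3167^1 ≡ 2647 * 1164 * 3167 (mod 3371).
Accumulate the product:
2647 * 1164 = 3081108 ≡ 14
14 * 3167 = 44338 ≡ 515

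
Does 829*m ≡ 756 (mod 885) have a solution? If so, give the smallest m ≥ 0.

gcd(829, 885) = 1, so a unique solution mod 885 exists.
829⁻¹ ≡ 79 (mod 885).
m ≡ 79*756 ≡ 429 (mod 885).

429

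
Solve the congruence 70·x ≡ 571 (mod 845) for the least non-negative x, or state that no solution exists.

gcd(70, 845) = 5, and 5 does not divide 571.
So the congruence has no solution.

no solution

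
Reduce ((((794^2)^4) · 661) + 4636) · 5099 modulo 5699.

2707

(794)^2 ≡ 3546 (mod 5699)
(3546)^4 ≡ 674 (mod 5699)
674 · 661 = 445514 ≡ 992 (mod 5699)
992 + 4636 = 5628
5628 · 5099 = 28697172 ≡ 2707 (mod 5699)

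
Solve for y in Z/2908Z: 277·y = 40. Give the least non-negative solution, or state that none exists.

gcd(277, 2908) = 1, so a unique solution mod 2908 exists.
277⁻¹ ≡ 21 (mod 2908).
y ≡ 21·40 ≡ 840 (mod 2908).

840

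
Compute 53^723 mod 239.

Using repeated squaring:
53^1 ≡ 53 (mod 239)
53^2 ≡ 53^2 = 2809 ≡ 180 (mod 239)
53^4 ≡ 180^2 = 32400 ≡ 135 (mod 239)
53^8 ≡ 135^2 = 18225 ≡ 61 (mod 239)
53^16 ≡ 61^2 = 3721 ≡ 136 (mod 239)
53^32 ≡ 136^2 = 18496 ≡ 93 (mod 239)
53^64 ≡ 93^2 = 8649 ≡ 45 (mod 239)
53^128 ≡ 45^2 = 2025 ≡ 113 (mod 239)
53^256 ≡ 113^2 = 12769 ≡ 102 (mod 239)
53^512 ≡ 102^2 = 10404 ≡ 127 (mod 239)
53^723 = 53^512 · 53^128 · 53^64 · 53^16 · 53^2 · 53^1 ≡ 127 · 113 · 45 · 136 · 180 · 53 (mod 239).
Accumulate the product:
127 · 113 = 14351 ≡ 11
11 · 45 = 495 ≡ 17
17 · 136 = 2312 ≡ 161
161 · 180 = 28980 ≡ 61
61 · 53 = 3233 ≡ 126

126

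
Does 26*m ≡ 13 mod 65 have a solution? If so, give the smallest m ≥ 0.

3

gcd(26, 65) = 13, and 13 | 13, so solutions exist.
Divide through by 13: 2*m = 1 (mod 5).
2⁻¹ ≡ 3 (mod 5).
m ≡ 3*1 ≡ 3 (mod 5).
The smallest non-negative solution is m = 3.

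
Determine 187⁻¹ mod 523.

179

Run the extended Euclidean algorithm:
523 = 2×187 + 149
187 = 1×149 + 38
149 = 3×38 + 35
38 = 1×35 + 3
35 = 11×3 + 2
3 = 1×2 + 1
2 = 2×1 + 0
gcd(187, 523) = 1, so the inverse exists.
Back-substitute for 1:
1 = 1×3 − 1×2
  = −1×35 + 12×3
  = 12×38 − 13×35
  = −13×149 + 51×38
  = 51×187 − 64×149
  = −64×523 + 179×187
So 187⁻¹ ≡ 179 (mod 523).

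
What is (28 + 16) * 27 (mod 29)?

28 + 16 = 44 ≡ 15 (mod 29)
15 * 27 = 405 ≡ 28 (mod 29)

28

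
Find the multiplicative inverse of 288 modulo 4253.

4253 = 14×288 + 221
288 = 1×221 + 67
221 = 3×67 + 20
67 = 3×20 + 7
20 = 2×7 + 6
7 = 1×6 + 1
6 = 6×1 + 0
gcd(288, 4253) = 1, so the inverse exists.
Back-substitute for 1:
1 = 1×7 − 1×6
  = −1×20 + 3×7
  = 3×67 − 10×20
  = −10×221 + 33×67
  = 33×288 − 43×221
  = −43×4253 + 635×288
So 288⁻¹ ≡ 635 (mod 4253).

635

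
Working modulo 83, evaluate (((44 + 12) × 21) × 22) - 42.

44 + 12 = 56
56 × 21 = 1176 ≡ 14 (mod 83)
14 × 22 = 308 ≡ 59 (mod 83)
59 - 42 = 17

17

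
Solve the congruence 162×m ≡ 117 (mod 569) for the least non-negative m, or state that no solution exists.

222

gcd(162, 569) = 1, so a unique solution mod 569 exists.
162⁻¹ ≡ 425 (mod 569).
m ≡ 425×117 ≡ 222 (mod 569).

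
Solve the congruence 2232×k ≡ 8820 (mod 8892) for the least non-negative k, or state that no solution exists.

239

gcd(2232, 8892) = 36, and 36 | 8820, so solutions exist.
Divide through by 36: 62×k = 245 (mod 247).
62⁻¹ ≡ 4 (mod 247).
k ≡ 4×245 ≡ 239 (mod 247).
The smallest non-negative solution is k = 239.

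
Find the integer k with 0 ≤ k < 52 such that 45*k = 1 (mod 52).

By the extended Euclidean algorithm:
52 = 1×45 + 7
45 = 6×7 + 3
7 = 2×3 + 1
3 = 3×1 + 0
gcd(45, 52) = 1, so the inverse exists.
Bézout: 1 = 13×52 − 15×45.
So 45⁻¹ ≡ −15 ≡ 37 (mod 52).

37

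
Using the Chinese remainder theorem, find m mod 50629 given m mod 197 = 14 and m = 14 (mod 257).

197⁻¹ mod 257: 197·227 ≡ 1 (mod 257), so 197⁻¹ ≡ 227.
m = 14 + 197·((14 − 14)·227 mod 257) = 14 + 197·0 = 14.

14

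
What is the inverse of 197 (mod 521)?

201

By the extended Euclidean algorithm:
521 = 2*197 + 127
197 = 1*127 + 70
127 = 1*70 + 57
70 = 1*57 + 13
57 = 4*13 + 5
13 = 2*5 + 3
5 = 1*3 + 2
3 = 1*2 + 1
2 = 2*1 + 0
gcd(197, 521) = 1, so the inverse exists.
Bézout: 1 = −76*521 + 201*197.
So 197⁻¹ ≡ 201 (mod 521).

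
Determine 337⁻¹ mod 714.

Run the extended Euclidean algorithm:
714 = 2×337 + 40
337 = 8×40 + 17
40 = 2×17 + 6
17 = 2×6 + 5
6 = 1×5 + 1
5 = 5×1 + 0
gcd(337, 714) = 1, so the inverse exists.
Back-substitute for 1:
1 = 1×6 − 1×5
  = −1×17 + 3×6
  = 3×40 − 7×17
  = −7×337 + 59×40
  = 59×714 − 125×337
So 337⁻¹ ≡ −125 ≡ 589 (mod 714).

589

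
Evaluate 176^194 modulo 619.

Using repeated squaring:
194 in binary is 11000010, i.e. 194 = 128 + 64 + 2.
176^1 ≡ 176 (mod 619)
176^2 ≡ 176^2 = 30976 ≡ 26 (mod 619)
176^4 ≡ 26^2 = 676 ≡ 57 (mod 619)
176^8 ≡ 57^2 = 3249 ≡ 154 (mod 619)
176^16 ≡ 154^2 = 23716 ≡ 194 (mod 619)
176^32 ≡ 194^2 = 37636 ≡ 496 (mod 619)
176^64 ≡ 496^2 = 246016 ≡ 273 (mod 619)
176^128 ≡ 273^2 = 74529 ≡ 249 (mod 619)
176^194 = 176^128 × 176^64 × 176^2 ≡ 249 × 273 × 26 (mod 619).
Accumulate the product:
249 × 273 = 67977 ≡ 506
506 × 26 = 13156 ≡ 157

157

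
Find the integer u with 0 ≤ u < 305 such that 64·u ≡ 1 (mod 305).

224

305 = 4·64 + 49
64 = 1·49 + 15
49 = 3·15 + 4
15 = 3·4 + 3
4 = 1·3 + 1
3 = 3·1 + 0
gcd(64, 305) = 1, so the inverse exists.
Back-substitute for 1:
1 = 1·4 − 1·3
  = −1·15 + 4·4
  = 4·49 − 13·15
  = −13·64 + 17·49
  = 17·305 − 81·64
So 64⁻¹ ≡ −81 ≡ 224 (mod 305).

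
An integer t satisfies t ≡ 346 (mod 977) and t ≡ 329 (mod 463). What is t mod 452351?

977⁻¹ mod 463: 977×345 ≡ 1 (mod 463), so 977⁻¹ ≡ 345.
t = 346 + 977×((329 − 346)×345 mod 463) = 346 + 977×154 = 150804.

150804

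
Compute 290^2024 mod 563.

188

Compute successive squares:
2024 in binary is 11111101000, i.e. 2024 = 1024 + 512 + 256 + 128 + 64 + 32 + 8.
290^1 ≡ 290 (mod 563)
290^2 ≡ 290^2 = 84100 ≡ 213 (mod 563)
290^4 ≡ 213^2 = 45369 ≡ 329 (mod 563)
290^8 ≡ 329^2 = 108241 ≡ 145 (mod 563)
290^16 ≡ 145^2 = 21025 ≡ 194 (mod 563)
290^32 ≡ 194^2 = 37636 ≡ 478 (mod 563)
290^64 ≡ 478^2 = 228484 ≡ 469 (mod 563)
290^128 ≡ 469^2 = 219961 ≡ 391 (mod 563)
290^256 ≡ 391^2 = 152881 ≡ 308 (mod 563)
290^512 ≡ 308^2 = 94864 ≡ 280 (mod 563)
290^1024 ≡ 280^2 = 78400 ≡ 143 (mod 563)
290^2024 = 290^1024 × 290^512 × 290^256 × 290^128 × 290^64 × 290^32 × 290^8 ≡ 143 × 280 × 308 × 391 × 469 × 478 × 145 (mod 563).
Accumulate the product:
143 × 280 = 40040 ≡ 67
67 × 308 = 20636 ≡ 368
368 × 391 = 143888 ≡ 323
323 × 469 = 151487 ≡ 40
40 × 478 = 19120 ≡ 541
541 × 145 = 78445 ≡ 188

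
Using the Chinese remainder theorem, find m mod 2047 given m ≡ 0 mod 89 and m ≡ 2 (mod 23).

89⁻¹ mod 23: 89×15 ≡ 1 (mod 23), so 89⁻¹ ≡ 15.
m = 0 + 89×((2 − 0)×15 mod 23) = 0 + 89×7 = 623.

623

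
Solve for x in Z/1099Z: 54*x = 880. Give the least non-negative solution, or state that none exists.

gcd(54, 1099) = 1, so a unique solution mod 1099 exists.
54⁻¹ ≡ 346 (mod 1099).
x ≡ 346*880 ≡ 57 (mod 1099).

57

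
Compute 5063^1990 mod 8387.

8149

1990 in binary is 11111000110, i.e. 1990 = 1024 + 512 + 256 + 128 + 64 + 4 + 2.
5063^1 ≡ 5063 (mod 8387)
5063^2 ≡ 5063^2 = 25633969 ≡ 3297 (mod 8387)
5063^4 ≡ 3297^2 = 10870209 ≡ 657 (mod 8387)
5063^8 ≡ 657^2 = 431649 ≡ 3912 (mod 8387)
5063^16 ≡ 3912^2 = 15303744 ≡ 5856 (mod 8387)
5063^32 ≡ 5856^2 = 34292736 ≡ 6680 (mod 8387)
5063^64 ≡ 6680^2 = 44622400 ≡ 3560 (mod 8387)
5063^128 ≡ 3560^2 = 12673600 ≡ 843 (mod 8387)
5063^256 ≡ 843^2 = 710649 ≡ 6141 (mod 8387)
5063^512 ≡ 6141^2 = 37711881 ≡ 3929 (mod 8387)
5063^1024 ≡ 3929^2 = 15437041 ≡ 4961 (mod 8387)
5063^1990 = 5063^1024 · 5063^512 · 5063^256 · 5063^128 · 5063^64 · 5063^4 · 5063^2 ≡ 4961 · 3929 · 6141 · 843 · 3560 · 657 · 3297 (mod 8387).
Accumulate the product:
4961 · 3929 = 19491769 ≡ 381
381 · 6141 = 2339721 ≡ 8135
8135 · 843 = 6857805 ≡ 5626
5626 · 3560 = 20028560 ≡ 404
404 · 657 = 265428 ≡ 5431
5431 · 3297 = 17906007 ≡ 8149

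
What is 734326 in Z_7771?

734326 = 94×7771 + 3852, so 734326 ≡ 3852 (mod 7771).

3852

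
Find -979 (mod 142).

-979 = -7×142 + 15, so -979 ≡ 15 (mod 142).

15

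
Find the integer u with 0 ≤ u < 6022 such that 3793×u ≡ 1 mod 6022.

489

Run the extended Euclidean algorithm:
6022 = 1×3793 + 2229
3793 = 1×2229 + 1564
2229 = 1×1564 + 665
1564 = 2×665 + 234
665 = 2×234 + 197
234 = 1×197 + 37
197 = 5×37 + 12
37 = 3×12 + 1
12 = 12×1 + 0
gcd(3793, 6022) = 1, so the inverse exists.
Bézout: 1 = −308×6022 + 489×3793.
So 3793⁻¹ ≡ 489 (mod 6022).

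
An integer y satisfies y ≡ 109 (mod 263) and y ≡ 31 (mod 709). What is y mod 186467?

263⁻¹ mod 709: 263*647 ≡ 1 (mod 709), so 263⁻¹ ≡ 647.
y = 109 + 263*((31 − 109)*647 mod 709) = 109 + 263*582 = 153175.
Check: 153175 mod 263 = 109, 153175 mod 709 = 31. ✓

153175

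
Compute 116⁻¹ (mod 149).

9

Run the extended Euclidean algorithm:
149 = 1*116 + 33
116 = 3*33 + 17
33 = 1*17 + 16
17 = 1*16 + 1
16 = 16*1 + 0
gcd(116, 149) = 1, so the inverse exists.
Bézout: 1 = −7*149 + 9*116.
So 116⁻¹ ≡ 9 (mod 149).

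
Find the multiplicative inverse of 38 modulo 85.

By the extended Euclidean algorithm:
85 = 2·38 + 9
38 = 4·9 + 2
9 = 4·2 + 1
2 = 2·1 + 0
gcd(38, 85) = 1, so the inverse exists.
Bézout: 1 = 17·85 − 38·38.
So 38⁻¹ ≡ −38 ≡ 47 (mod 85).

47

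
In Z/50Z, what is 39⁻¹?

9

Apply the Euclidean algorithm and back-substitute:
50 = 1*39 + 11
39 = 3*11 + 6
11 = 1*6 + 5
6 = 1*5 + 1
5 = 5*1 + 0
gcd(39, 50) = 1, so the inverse exists.
Back-substitute for 1:
1 = 1*6 − 1*5
  = −1*11 + 2*6
  = 2*39 − 7*11
  = −7*50 + 9*39
So 39⁻¹ ≡ 9 (mod 50).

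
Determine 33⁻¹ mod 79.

79 = 2*33 + 13
33 = 2*13 + 7
13 = 1*7 + 6
7 = 1*6 + 1
6 = 6*1 + 0
gcd(33, 79) = 1, so the inverse exists.
Back-substitute for 1:
1 = 1*7 − 1*6
  = −1*13 + 2*7
  = 2*33 − 5*13
  = −5*79 + 12*33
So 33⁻¹ ≡ 12 (mod 79).

12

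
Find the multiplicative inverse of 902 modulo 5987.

Apply the Euclidean algorithm and back-substitute:
5987 = 6×902 + 575
902 = 1×575 + 327
575 = 1×327 + 248
327 = 1×248 + 79
248 = 3×79 + 11
79 = 7×11 + 2
11 = 5×2 + 1
2 = 2×1 + 0
gcd(902, 5987) = 1, so the inverse exists.
Back-substitute for 1:
1 = 1×11 − 5×2
  = −5×79 + 36×11
  = 36×248 − 113×79
  = −113×327 + 149×248
  = 149×575 − 262×327
  = −262×902 + 411×575
  = 411×5987 − 2728×902
So 902⁻¹ ≡ −2728 ≡ 3259 (mod 5987).

3259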